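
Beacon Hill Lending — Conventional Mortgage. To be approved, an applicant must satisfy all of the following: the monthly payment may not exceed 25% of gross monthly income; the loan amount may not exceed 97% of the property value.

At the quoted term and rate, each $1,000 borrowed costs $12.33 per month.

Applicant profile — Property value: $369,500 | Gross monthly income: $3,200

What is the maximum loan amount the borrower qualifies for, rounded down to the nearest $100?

Payment cap: 25% × $3,200 = $800/month.
At $12.33 per $1,000, that supports 800/12.33 × 1,000 ≈ $64,882 → $64,800.
LTV cap: 97% × $369,500 = $358,415 → $358,400.
Binding constraint: payment-to-income.

$64,800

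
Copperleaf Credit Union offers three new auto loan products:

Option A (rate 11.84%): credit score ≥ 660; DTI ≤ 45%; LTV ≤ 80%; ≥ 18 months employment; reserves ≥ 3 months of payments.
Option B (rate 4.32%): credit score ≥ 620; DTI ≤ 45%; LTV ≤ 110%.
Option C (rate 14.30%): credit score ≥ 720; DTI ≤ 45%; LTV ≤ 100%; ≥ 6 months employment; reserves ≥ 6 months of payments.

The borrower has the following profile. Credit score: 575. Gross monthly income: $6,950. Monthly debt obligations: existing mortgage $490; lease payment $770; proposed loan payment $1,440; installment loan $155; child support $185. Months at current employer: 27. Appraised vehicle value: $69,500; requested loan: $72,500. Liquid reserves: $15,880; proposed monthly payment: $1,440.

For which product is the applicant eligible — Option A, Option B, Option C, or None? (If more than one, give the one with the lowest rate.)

None

Total debts = (490 + 770 + 1,440 + 155 + 185) = 3,040; DTI = 3,040/6,950 = 43.7%.
LTV = 72,500/69,500 = 104.3%.
Reserves = 15,880/1,440 = 11.0 months.
Option A: score 575 < 660; DTI 43.7% ≤ 45%; LTV 104.3% > 80%; employment 27 ≥ 18 mo; reserves 11.0 ≥ 3 mo → does not qualify.
Option B: score 575 < 620; DTI 43.7% ≤ 45%; LTV 104.3% ≤ 110% → does not qualify.
Option C: score 575 < 720; DTI 43.7% ≤ 45%; LTV 104.3% > 100%; employment 27 ≥ 6 mo; reserves 11.0 ≥ 6 mo → does not qualify.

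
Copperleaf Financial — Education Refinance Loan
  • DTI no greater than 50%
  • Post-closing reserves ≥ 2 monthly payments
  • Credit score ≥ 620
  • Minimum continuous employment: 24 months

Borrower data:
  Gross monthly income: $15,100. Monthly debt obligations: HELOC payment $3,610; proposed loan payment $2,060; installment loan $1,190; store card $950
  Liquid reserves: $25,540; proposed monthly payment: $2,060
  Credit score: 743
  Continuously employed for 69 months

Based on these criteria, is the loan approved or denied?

Total monthly debts = (3,610 + 2,060 + 1,190 + 950) = 7,810. DTI: 7,810 ÷ 15,100 = 51.7%, exceeds the 50% cap
Reserves = 25,540/2,060 = 12.4 months ≥ 2
Credit score 743 ≥ 620 (meets)
Employment 69 ≥ 24 months
Fails on DTI.

Denied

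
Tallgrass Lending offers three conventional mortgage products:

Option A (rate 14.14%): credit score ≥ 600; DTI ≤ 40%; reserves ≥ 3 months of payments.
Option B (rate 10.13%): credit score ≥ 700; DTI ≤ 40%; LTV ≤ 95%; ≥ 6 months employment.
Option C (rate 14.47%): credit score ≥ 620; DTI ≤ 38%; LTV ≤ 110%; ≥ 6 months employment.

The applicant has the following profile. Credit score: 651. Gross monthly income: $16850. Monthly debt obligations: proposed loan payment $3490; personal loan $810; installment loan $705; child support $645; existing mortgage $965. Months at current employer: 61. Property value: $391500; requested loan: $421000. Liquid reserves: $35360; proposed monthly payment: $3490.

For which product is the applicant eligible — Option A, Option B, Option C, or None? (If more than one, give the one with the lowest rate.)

Option A

Total debts = (3,490 + 810 + 705 + 645 + 965) = 6,615; DTI = 6,615/16,850 = 39.3%.
LTV = 421,000/391,500 = 107.5%.
Reserves = 35,360/3,490 = 10.1 months.
Option A: score 651 ≥ 600; DTI 39.3% ≤ 40%; reserves 10.1 ≥ 3 mo → qualifies.
Option B: score 651 < 700; DTI 39.3% ≤ 40%; LTV 107.5% > 95%; employment 61 ≥ 6 mo → does not qualify.
Option C: score 651 ≥ 620; DTI 39.3% > 38%; LTV 107.5% ≤ 110%; employment 61 ≥ 6 mo → does not qualify.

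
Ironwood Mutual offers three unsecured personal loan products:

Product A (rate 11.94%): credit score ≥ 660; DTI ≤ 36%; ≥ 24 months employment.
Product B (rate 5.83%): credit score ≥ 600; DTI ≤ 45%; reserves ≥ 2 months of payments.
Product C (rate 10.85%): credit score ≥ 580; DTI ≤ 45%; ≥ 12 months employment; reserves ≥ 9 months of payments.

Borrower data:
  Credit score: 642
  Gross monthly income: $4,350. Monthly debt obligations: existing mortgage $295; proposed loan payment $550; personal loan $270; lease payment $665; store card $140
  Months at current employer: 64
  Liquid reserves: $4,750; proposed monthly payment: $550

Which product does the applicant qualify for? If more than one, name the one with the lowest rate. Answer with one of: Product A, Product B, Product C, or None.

Product B

Total debts = (295 + 550 + 270 + 665 + 140) = 1,920; DTI = 1,920/4,350 = 44.1%.
Reserves = 4,750/550 = 8.6 months.
Product A: score 642 < 660; DTI 44.1% > 36%; employment 64 ≥ 24 mo → does not qualify.
Product B: score 642 ≥ 600; DTI 44.1% ≤ 45%; reserves 8.6 ≥ 2 mo → qualifies.
Product C: score 642 ≥ 580; DTI 44.1% ≤ 45%; employment 64 ≥ 12 mo; reserves 8.6 < 9 mo → does not qualify.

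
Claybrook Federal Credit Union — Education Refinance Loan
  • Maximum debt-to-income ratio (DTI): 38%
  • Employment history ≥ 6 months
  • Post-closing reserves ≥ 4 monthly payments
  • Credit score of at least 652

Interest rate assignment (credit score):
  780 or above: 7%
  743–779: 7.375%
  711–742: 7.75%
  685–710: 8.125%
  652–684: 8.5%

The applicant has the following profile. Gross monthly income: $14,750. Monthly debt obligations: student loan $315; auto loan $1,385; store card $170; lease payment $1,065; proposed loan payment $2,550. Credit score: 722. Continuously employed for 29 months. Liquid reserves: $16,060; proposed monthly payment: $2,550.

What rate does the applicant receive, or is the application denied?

Credit score 722 ≥ 652 (meets minimum)
Employment 29 ≥ 6 months
Reserves: 16,060 ÷ 2,550 = 6.3 months (meets 4-month minimum)
Total monthly debts = (315 + 1,385 + 170 + 1,065 + 2,550) = 5,485. Debt-to-income = 5,485/14,750 = 37.2% — meets 38% limit
All requirements met. Score 722 falls in the 711–742 tier → 7.75%.

Approved at 7.75%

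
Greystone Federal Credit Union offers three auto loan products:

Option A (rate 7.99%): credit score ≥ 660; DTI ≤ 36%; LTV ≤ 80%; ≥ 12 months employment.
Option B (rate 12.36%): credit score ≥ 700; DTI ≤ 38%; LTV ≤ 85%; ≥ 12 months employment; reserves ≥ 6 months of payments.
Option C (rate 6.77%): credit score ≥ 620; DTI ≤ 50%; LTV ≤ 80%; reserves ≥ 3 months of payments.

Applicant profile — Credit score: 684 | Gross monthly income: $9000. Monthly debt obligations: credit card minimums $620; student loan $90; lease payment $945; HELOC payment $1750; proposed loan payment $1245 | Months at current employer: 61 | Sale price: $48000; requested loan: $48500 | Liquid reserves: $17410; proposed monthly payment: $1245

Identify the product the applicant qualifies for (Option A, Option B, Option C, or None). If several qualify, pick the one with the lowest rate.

Total debts = (620 + 90 + 945 + 1,750 + 1,245) = 4,650; DTI = 4,650/9,000 = 51.7%.
LTV = 48,500/48,000 = 101%.
Reserves = 17,410/1,245 = 14.0 months.
Option A: score 684 ≥ 660; DTI 51.7% > 36%; LTV 101% > 80%; employment 61 ≥ 12 mo → does not qualify.
Option B: score 684 < 700; DTI 51.7% > 38%; LTV 101% > 85%; employment 61 ≥ 12 mo; reserves 14.0 ≥ 6 mo → does not qualify.
Option C: score 684 ≥ 620; DTI 51.7% > 50%; LTV 101% > 80%; reserves 14.0 ≥ 3 mo → does not qualify.

None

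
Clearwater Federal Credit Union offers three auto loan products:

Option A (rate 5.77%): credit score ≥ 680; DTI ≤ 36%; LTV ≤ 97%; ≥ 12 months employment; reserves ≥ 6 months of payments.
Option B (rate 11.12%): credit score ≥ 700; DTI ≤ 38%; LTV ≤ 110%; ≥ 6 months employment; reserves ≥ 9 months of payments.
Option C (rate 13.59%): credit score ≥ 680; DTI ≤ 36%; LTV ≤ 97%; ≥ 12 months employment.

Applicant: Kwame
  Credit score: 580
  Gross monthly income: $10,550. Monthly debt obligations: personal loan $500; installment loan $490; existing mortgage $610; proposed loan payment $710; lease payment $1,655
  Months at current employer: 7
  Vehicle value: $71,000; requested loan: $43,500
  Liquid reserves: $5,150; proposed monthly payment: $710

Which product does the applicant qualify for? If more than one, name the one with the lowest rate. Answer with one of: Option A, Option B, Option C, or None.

Total debts = (500 + 490 + 610 + 710 + 1,655) = 3,965; DTI = 3,965/10,550 = 37.6%.
LTV = 43,500/71,000 = 61.3%.
Reserves = 5,150/710 = 7.3 months.
Option A: score 580 < 680; DTI 37.6% > 36%; LTV 61.3% ≤ 97%; employment 7 < 12 mo; reserves 7.3 ≥ 6 mo → does not qualify.
Option B: score 580 < 700; DTI 37.6% ≤ 38%; LTV 61.3% ≤ 110%; employment 7 ≥ 6 mo; reserves 7.3 < 9 mo → does not qualify.
Option C: score 580 < 680; DTI 37.6% > 36%; LTV 61.3% ≤ 97%; employment 7 < 12 mo → does not qualify.

None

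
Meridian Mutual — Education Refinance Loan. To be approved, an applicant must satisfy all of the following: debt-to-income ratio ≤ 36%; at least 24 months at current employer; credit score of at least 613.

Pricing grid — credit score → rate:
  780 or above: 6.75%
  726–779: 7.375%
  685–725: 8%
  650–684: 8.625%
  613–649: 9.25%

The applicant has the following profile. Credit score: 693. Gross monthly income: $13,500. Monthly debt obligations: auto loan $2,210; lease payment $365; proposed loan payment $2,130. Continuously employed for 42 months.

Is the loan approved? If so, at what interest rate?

Approved at 8%

Credit score 693 ≥ 613 (meets minimum)
Employment 42 ≥ 24 months
Total monthly debts = (2,210 + 365 + 2,130) = 4,705. DTI = 4,705/13,500 = 34.9% ≤ 36%
All requirements met. Score 693 falls in the 685–725 tier → 8%.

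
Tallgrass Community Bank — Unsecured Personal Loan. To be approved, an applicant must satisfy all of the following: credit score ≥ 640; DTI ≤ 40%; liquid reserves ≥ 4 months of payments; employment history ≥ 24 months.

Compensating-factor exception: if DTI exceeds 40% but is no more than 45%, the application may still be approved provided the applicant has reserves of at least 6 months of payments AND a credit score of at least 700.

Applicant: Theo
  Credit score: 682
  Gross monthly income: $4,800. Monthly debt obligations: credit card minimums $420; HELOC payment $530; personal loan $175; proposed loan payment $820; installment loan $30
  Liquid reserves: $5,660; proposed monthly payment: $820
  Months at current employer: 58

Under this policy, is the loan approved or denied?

Credit score 682 ≥ 640 (meets base)
Total debts = (420 + 530 + 175 + 820 + 30) = 1,975. DTI: 1,975 ÷ 4,800 = 41.1%, over the 40% base limit.
Reserves: 5,660 ÷ 820 = 6.9 months (meets 4-month minimum)
Employment 58 ≥ 24 months
DTI 41.1% is within the 40%–45% exception band; checking compensating factors.
Reserves 6.9 ≥ 6 months; credit score 682 < 700.
Override conditions not both satisfied; exception does not apply.

Denied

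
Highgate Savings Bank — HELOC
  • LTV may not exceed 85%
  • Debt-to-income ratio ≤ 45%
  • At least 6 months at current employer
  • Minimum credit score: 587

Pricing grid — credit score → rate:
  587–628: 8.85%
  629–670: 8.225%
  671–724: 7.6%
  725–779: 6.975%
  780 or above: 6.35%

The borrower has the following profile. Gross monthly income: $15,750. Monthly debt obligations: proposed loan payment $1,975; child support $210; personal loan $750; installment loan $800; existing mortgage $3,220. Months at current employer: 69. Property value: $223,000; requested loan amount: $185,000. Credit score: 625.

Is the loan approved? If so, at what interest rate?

Credit score 625 ≥ 587 (meets minimum)
Employment 69 ≥ 6 months
Total monthly debts = (1,975 + 210 + 750 + 800 + 3,220) = 6,955. DTI: 6,955 ÷ 15,750 = 44.2%, within the 45% cap
Loan-to-value = 185,000/223,000 = 83% — pass (85% max)
All requirements met. Score 625 falls in the 587–628 tier → 8.85%.

Approved at 8.85%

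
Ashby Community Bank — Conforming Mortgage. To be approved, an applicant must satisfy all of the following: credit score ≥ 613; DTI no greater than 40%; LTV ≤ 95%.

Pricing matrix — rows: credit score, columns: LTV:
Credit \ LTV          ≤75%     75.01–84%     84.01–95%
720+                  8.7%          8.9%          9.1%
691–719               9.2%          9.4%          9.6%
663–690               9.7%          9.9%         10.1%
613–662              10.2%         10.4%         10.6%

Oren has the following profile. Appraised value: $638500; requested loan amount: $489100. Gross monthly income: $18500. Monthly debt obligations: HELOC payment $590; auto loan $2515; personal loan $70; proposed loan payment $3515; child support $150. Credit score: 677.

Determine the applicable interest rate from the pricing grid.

Credit score 677 ≥ 613; Total monthly debts = (590 + 2,515 + 70 + 3,515 + 150) = 6,840. DTI: 6,840 ÷ 18,500 = 37%, within the 40% cap
LTV: 489,100 ÷ 638,500 = 76.6%, within 95% cap
Score 677 is in the 663–690 band; LTV 76.6% is in the 75.01–84% band → 9.9%.

9.9%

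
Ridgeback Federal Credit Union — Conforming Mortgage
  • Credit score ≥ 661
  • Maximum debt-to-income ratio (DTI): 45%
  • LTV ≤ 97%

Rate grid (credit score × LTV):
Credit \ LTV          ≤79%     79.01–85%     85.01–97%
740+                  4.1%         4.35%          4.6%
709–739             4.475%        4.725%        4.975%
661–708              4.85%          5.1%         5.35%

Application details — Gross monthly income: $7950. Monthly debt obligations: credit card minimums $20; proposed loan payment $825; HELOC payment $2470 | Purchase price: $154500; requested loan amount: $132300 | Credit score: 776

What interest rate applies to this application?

4.6%

Credit score 776 ≥ 661; Total monthly debts = (20 + 825 + 2,470) = 3,315. DTI: 3,315 ÷ 7,950 = 41.7%, within the 45% cap
LTV = 132,300/154,500 = 85.6% ≤ 97%
Credit 776 → row 740+; LTV 85.6% → column 85.01–97%. Grid cell → 4.6%.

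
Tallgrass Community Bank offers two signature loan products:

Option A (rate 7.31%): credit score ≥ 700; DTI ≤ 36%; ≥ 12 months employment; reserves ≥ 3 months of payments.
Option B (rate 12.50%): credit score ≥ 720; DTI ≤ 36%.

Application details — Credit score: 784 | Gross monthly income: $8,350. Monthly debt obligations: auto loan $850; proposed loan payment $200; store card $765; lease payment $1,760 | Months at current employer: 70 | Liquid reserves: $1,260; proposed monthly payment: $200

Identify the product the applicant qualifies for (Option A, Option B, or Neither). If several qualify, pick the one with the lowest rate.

Total debts = (850 + 200 + 765 + 1,760) = 3,575; DTI = 3,575/8,350 = 42.8%.
Reserves = 1,260/200 = 6.3 months.
Option A: score 784 ≥ 700; DTI 42.8% > 36%; employment 70 ≥ 12 mo; reserves 6.3 ≥ 3 mo → does not qualify.
Option B: score 784 ≥ 720; DTI 42.8% > 36% → does not qualify.

Neither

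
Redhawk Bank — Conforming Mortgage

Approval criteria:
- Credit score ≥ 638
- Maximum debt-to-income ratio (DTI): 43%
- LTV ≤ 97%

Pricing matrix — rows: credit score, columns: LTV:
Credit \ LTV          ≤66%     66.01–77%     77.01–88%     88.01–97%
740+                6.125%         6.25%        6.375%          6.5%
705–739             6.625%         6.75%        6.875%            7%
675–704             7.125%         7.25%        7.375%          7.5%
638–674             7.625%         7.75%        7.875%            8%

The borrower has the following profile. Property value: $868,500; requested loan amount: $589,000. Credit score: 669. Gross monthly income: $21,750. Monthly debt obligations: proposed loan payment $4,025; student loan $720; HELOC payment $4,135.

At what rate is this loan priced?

7.75%

Credit score 669 ≥ 638; Total monthly debts = (4,025 + 720 + 4,135) = 8,880. Debt-to-income = 8,880/21,750 = 40.8% — meets 43% limit
Loan-to-value = 589,000/868,500 = 67.8% — pass (97% max)
Row: 669 falls in 638–674. Column: 67.8% falls in 66.01–77%. Rate = 7.75%.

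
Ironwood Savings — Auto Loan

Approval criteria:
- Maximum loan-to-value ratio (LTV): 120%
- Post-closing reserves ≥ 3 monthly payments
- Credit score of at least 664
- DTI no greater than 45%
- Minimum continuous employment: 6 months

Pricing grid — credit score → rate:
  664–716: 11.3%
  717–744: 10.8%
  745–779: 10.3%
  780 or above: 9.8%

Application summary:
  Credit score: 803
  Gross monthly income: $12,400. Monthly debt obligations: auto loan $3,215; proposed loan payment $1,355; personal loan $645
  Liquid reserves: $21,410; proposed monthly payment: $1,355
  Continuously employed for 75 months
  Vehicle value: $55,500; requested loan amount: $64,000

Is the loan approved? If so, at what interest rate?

Approved at 9.8%

Credit score 803 ≥ 664 (meets minimum)
Reserves: 21,410 ÷ 1,355 = 15.8 months (meets 3-month minimum)
Employment 75 ≥ 6 months
Total monthly debts = (3,215 + 1,355 + 645) = 5,215. Debt-to-income = 5,215/12,400 = 42.1% — meets 45% limit
LTV = 64,000/55,500 = 115.3% ≤ 120%
All requirements met. Score 803 falls in the 780 or above tier → 9.8%.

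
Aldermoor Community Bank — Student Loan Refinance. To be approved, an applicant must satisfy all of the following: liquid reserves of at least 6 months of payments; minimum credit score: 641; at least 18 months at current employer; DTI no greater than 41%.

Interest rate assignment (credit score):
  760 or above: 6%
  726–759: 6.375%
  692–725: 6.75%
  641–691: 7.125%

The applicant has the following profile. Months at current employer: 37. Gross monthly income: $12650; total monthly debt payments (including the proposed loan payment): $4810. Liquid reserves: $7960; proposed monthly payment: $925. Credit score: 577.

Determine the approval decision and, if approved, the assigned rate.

Denied

Credit score 577 < 641 (below minimum)
Employment 37 ≥ 18 months
DTI = 4,810/12,650 = 38% ≤ 41%
Reserves: 7,960 ÷ 925 = 8.6 months (meets 6-month minimum)
Not all requirements met → denied.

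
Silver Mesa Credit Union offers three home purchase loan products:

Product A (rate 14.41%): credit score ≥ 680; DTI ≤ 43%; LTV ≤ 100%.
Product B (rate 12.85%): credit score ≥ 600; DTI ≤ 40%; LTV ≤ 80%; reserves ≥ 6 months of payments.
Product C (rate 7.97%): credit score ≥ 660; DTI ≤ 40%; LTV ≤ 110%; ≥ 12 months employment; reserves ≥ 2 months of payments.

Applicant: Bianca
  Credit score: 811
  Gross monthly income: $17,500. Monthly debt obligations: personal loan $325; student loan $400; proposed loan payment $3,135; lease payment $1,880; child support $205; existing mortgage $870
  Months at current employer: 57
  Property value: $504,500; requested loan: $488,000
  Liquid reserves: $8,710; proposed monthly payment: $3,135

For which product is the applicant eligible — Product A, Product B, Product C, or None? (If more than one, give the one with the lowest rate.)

Product C

Total debts = (325 + 400 + 3,135 + 1,880 + 205 + 870) = 6,815; DTI = 6,815/17,500 = 38.9%.
LTV = 488,000/504,500 = 96.7%.
Reserves = 8,710/3,135 = 2.8 months.
Product A: score 811 ≥ 680; DTI 38.9% ≤ 43%; LTV 96.7% ≤ 100% → qualifies.
Product B: score 811 ≥ 600; DTI 38.9% ≤ 40%; LTV 96.7% > 80%; reserves 2.8 < 6 mo → does not qualify.
Product C: score 811 ≥ 660; DTI 38.9% ≤ 40%; LTV 96.7% ≤ 110%; employment 57 ≥ 12 mo; reserves 2.8 ≥ 2 mo → qualifies.
Qualifying: Product A, Product C. Lowest rate is 7.97% → Product C.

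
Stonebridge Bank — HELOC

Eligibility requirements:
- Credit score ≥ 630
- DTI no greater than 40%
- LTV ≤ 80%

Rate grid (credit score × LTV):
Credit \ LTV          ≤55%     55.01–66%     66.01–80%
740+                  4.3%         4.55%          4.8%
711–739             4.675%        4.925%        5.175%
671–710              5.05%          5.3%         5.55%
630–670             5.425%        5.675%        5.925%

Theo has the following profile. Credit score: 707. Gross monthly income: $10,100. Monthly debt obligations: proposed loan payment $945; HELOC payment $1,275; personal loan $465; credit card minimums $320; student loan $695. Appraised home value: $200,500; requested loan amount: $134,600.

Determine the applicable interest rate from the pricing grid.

Credit score 707 ≥ 630; Total monthly debts = (945 + 1,275 + 465 + 320 + 695) = 3,700. DTI = 3,700/10,100 = 36.6% ≤ 40%
LTV = 134,600/200,500 = 67.1% ≤ 80%
Row: 707 falls in 671–710. Column: 67.1% falls in 66.01–80%. Rate = 5.55%.

5.55%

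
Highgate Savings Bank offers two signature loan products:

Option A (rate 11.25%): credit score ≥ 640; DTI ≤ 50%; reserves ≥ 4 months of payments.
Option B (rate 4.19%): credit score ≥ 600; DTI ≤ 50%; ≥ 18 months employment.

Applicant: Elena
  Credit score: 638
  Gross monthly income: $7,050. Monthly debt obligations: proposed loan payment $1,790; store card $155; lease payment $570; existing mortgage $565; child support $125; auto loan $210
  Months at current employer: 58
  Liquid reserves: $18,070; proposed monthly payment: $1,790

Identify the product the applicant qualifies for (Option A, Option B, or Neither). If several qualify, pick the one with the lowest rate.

Option B

Total debts = (1,790 + 155 + 570 + 565 + 125 + 210) = 3,415; DTI = 3,415/7,050 = 48.4%.
Reserves = 18,070/1,790 = 10.1 months.
Option A: score 638 < 640; DTI 48.4% ≤ 50%; reserves 10.1 ≥ 4 mo → does not qualify.
Option B: score 638 ≥ 600; DTI 48.4% ≤ 50%; employment 58 ≥ 18 mo → qualifies.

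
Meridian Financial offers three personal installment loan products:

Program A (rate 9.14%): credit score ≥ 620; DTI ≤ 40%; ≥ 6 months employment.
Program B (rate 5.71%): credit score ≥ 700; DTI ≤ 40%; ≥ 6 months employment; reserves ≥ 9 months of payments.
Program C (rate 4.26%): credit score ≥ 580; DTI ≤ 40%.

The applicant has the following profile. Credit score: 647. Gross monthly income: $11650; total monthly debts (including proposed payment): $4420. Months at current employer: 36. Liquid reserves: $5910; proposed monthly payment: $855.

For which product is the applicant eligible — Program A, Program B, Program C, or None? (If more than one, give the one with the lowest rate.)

DTI = 4,420/11,650 = 37.9%.
Reserves = 5,910/855 = 6.9 months.
Program A: score 647 ≥ 620; DTI 37.9% ≤ 40%; employment 36 ≥ 6 mo → qualifies.
Program B: score 647 < 700; DTI 37.9% ≤ 40%; employment 36 ≥ 6 mo; reserves 6.9 < 9 mo → does not qualify.
Program C: score 647 ≥ 580; DTI 37.9% ≤ 40% → qualifies.
Qualifying: Program A, Program C. Lowest rate is 4.26% → Program C.

Program C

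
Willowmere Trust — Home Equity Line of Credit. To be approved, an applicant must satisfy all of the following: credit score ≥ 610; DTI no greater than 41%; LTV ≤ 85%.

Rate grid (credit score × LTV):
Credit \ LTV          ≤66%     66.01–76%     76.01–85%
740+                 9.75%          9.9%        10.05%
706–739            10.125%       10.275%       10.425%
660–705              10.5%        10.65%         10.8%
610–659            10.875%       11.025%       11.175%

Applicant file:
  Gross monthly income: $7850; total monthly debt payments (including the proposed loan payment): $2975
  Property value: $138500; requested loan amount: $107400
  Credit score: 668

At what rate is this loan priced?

10.8%

Credit score 668 ≥ 610; Debt-to-income = 2,975/7,850 = 37.9% — meets 41% limit
Loan-to-value = 107,400/138,500 = 77.5% — pass (85% max)
Row: 668 falls in 660–705. Column: 77.5% falls in 76.01–85%. Rate = 10.8%.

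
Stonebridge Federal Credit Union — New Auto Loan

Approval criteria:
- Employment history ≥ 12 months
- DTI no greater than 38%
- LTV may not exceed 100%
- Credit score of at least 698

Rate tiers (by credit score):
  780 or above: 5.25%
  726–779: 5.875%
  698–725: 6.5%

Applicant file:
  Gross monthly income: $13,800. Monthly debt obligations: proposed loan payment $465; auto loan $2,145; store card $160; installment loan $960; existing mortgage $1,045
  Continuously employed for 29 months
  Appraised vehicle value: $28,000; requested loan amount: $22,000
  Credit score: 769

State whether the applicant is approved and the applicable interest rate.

Approved at 5.875%

Credit score 769 ≥ 698 (meets minimum)
Total monthly debts = (465 + 2,145 + 160 + 960 + 1,045) = 4,775. Debt-to-income = 4,775/13,800 = 34.6% — meets 38% limit
Loan-to-value = 22,000/28,000 = 78.6% — pass (100% max)
Employment 29 ≥ 12 months
All requirements met. Score 769 falls in the 726–779 tier → 5.875%.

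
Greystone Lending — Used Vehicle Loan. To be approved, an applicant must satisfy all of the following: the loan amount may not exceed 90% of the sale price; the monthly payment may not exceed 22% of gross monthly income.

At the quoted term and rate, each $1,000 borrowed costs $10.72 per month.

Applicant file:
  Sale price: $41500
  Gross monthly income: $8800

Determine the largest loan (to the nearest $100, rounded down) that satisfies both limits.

Payment cap: 22% × $8,800 = $1,936/month.
At $10.72 per $1,000, that supports 1,936/10.72 × 1,000 ≈ $180,597 → $180,500.
LTV cap: 90% × $41,500 = $37,350 → $37,300.
Binding constraint: loan-to-value.

$37,300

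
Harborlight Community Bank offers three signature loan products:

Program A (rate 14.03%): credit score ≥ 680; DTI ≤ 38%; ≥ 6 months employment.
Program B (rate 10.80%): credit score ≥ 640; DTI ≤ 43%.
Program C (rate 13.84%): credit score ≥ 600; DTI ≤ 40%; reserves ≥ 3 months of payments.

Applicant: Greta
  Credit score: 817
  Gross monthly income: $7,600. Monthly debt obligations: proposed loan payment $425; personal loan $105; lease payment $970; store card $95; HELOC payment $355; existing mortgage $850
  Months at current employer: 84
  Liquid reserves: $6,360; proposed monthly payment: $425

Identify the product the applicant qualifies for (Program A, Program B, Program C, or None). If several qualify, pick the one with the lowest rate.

Total debts = (425 + 105 + 970 + 95 + 355 + 850) = 2,800; DTI = 2,800/7,600 = 36.8%.
Reserves = 6,360/425 = 15.0 months.
Program A: score 817 ≥ 680; DTI 36.8% ≤ 38%; employment 84 ≥ 6 mo → qualifies.
Program B: score 817 ≥ 640; DTI 36.8% ≤ 43% → qualifies.
Program C: score 817 ≥ 600; DTI 36.8% ≤ 40%; reserves 15.0 ≥ 3 mo → qualifies.
Qualifying: Program A, Program B, Program C. Lowest rate is 10.80% → Program B.

Program B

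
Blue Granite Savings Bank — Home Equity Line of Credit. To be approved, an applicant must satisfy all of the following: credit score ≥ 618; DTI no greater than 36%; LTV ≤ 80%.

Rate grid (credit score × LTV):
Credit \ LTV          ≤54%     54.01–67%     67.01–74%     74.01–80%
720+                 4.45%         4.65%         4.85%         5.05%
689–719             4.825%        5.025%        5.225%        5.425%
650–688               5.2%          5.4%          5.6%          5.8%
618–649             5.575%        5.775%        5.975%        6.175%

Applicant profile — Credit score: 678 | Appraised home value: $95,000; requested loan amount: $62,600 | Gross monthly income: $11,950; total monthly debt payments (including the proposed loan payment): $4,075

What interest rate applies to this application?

5.4%

Credit score 678 ≥ 618; Debt-to-income = 4,075/11,950 = 34.1% — meets 36% limit
LTV: 62,600 ÷ 95,000 = 65.9%, within 80% cap
Credit 678 → row 650–688; LTV 65.9% → column 54.01–67%. Grid cell → 5.4%.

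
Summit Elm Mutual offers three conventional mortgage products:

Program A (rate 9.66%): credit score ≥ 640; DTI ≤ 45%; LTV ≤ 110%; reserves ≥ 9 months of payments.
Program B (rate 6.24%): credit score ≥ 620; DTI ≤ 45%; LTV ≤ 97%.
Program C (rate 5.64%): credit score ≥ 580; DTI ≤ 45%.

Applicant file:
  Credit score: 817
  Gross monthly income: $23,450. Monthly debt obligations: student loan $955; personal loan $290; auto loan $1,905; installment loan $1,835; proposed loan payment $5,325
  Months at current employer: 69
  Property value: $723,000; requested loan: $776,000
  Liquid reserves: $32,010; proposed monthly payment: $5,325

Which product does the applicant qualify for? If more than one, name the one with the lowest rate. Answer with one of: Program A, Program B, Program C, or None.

Total debts = (955 + 290 + 1,905 + 1,835 + 5,325) = 10,310; DTI = 10,310/23,450 = 44%.
LTV = 776,000/723,000 = 107.3%.
Reserves = 32,010/5,325 = 6.0 months.
Program A: score 817 ≥ 640; DTI 44% ≤ 45%; LTV 107.3% ≤ 110%; reserves 6.0 < 9 mo → does not qualify.
Program B: score 817 ≥ 620; DTI 44% ≤ 45%; LTV 107.3% > 97% → does not qualify.
Program C: score 817 ≥ 580; DTI 44% ≤ 45% → qualifies.

Program C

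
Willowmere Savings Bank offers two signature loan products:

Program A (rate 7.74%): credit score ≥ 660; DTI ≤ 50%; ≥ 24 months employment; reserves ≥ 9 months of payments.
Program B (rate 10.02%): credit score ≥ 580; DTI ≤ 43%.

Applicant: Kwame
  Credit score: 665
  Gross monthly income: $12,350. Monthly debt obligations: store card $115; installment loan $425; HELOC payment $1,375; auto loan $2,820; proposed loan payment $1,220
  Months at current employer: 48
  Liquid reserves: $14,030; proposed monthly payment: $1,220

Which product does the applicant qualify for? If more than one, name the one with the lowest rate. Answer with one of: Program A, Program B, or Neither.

Program A

Total debts = (115 + 425 + 1,375 + 2,820 + 1,220) = 5,955; DTI = 5,955/12,350 = 48.2%.
Reserves = 14,030/1,220 = 11.5 months.
Program A: score 665 ≥ 660; DTI 48.2% ≤ 50%; employment 48 ≥ 24 mo; reserves 11.5 ≥ 9 mo → qualifies.
Program B: score 665 ≥ 580; DTI 48.2% > 43% → does not qualify.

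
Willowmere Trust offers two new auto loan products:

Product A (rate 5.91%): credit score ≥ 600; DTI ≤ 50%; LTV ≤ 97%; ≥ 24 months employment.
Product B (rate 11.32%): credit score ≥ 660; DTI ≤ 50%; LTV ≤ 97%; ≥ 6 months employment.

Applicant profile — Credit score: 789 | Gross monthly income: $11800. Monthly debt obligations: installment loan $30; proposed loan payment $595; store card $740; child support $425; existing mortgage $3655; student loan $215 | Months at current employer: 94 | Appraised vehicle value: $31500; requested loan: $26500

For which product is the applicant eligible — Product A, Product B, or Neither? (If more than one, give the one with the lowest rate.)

Product A

Total debts = (30 + 595 + 740 + 425 + 3,655 + 215) = 5,660; DTI = 5,660/11,800 = 48%.
LTV = 26,500/31,500 = 84.1%.
Product A: score 789 ≥ 600; DTI 48% ≤ 50%; LTV 84.1% ≤ 97%; employment 94 ≥ 24 mo → qualifies.
Product B: score 789 ≥ 660; DTI 48% ≤ 50%; LTV 84.1% ≤ 97%; employment 94 ≥ 6 mo → qualifies.
Qualifying: Product A, Product B. Lowest rate is 5.91% → Product A.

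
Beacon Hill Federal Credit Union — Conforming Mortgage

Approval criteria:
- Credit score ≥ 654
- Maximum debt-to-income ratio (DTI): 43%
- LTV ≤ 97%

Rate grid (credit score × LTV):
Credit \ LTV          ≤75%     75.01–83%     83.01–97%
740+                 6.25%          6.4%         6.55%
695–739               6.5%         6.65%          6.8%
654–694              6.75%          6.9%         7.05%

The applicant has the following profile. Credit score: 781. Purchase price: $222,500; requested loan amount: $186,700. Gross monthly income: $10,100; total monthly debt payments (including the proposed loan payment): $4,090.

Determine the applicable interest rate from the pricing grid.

6.55%

Credit score 781 ≥ 654; Debt-to-income = 4,090/10,100 = 40.5% — meets 43% limit
LTV: 186,700 ÷ 222,500 = 83.9%, within 97% cap
Credit 781 → row 740+; LTV 83.9% → column 83.01–97%. Grid cell → 6.55%.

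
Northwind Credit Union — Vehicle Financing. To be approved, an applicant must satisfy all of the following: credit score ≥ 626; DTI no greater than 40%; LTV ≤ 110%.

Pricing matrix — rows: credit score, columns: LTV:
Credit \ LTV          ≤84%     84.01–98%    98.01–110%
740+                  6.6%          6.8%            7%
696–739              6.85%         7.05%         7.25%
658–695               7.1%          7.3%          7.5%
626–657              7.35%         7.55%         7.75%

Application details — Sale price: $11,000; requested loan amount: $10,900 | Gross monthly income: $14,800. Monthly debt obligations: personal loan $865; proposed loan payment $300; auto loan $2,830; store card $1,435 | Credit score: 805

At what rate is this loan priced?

7%

Credit score 805 ≥ 626; Total monthly debts = (865 + 300 + 2,830 + 1,435) = 5,430. DTI = 5,430/14,800 = 36.7% ≤ 40%
Loan-to-value = 10,900/11,000 = 99.1% — pass (110% max)
Row: 805 falls in 740+. Column: 99.1% falls in 98.01–110%. Rate = 7%.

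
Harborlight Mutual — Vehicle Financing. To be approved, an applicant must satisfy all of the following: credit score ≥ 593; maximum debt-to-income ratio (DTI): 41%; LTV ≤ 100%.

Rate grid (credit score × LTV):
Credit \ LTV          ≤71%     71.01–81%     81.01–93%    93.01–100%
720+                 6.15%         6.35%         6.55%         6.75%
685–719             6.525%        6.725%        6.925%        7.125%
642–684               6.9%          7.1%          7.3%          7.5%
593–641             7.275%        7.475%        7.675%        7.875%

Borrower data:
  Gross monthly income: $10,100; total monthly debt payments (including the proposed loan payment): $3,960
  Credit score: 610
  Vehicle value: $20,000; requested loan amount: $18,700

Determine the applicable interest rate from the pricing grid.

Credit score 610 ≥ 593; Debt-to-income = 3,960/10,100 = 39.2% — meets 41% limit
LTV = 18,700/20,000 = 93.5% ≤ 100%
Score 610 is in the 593–641 band; LTV 93.5% is in the 93.01–100% band → 7.875%.

7.875%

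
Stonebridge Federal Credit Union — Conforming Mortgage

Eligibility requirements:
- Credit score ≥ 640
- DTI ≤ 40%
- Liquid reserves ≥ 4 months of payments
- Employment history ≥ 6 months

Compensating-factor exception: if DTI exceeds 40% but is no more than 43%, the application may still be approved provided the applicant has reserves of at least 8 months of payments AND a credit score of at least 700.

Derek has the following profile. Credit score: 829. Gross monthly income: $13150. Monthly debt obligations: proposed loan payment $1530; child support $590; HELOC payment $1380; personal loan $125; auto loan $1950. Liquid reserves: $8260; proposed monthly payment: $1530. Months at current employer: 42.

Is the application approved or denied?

Credit score 829 ≥ 640 (meets base)
Total debts = (1,530 + 590 + 1,380 + 125 + 1,950) = 5,575. DTI: 5,575 ÷ 13,150 = 42.4%, over the 40% base limit.
Reserves = 8,260/1,530 = 5.4 months ≥ 4
Employment 42 ≥ 6 months
42.4% falls in the override range (40%–43%), so the compensating-factor test applies.
Override check — reserves: 5.4 mo (short of 8); score: 829 (ok).
Override conditions not both satisfied; exception does not apply.

Denied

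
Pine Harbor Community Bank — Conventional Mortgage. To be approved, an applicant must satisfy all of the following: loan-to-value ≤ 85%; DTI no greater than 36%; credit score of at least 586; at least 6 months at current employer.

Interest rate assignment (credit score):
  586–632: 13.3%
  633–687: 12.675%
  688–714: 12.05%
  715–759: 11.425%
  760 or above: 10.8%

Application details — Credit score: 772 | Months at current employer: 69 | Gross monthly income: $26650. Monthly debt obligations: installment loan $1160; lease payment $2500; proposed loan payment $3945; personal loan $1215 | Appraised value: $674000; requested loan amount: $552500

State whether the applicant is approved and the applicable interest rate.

Approved at 10.8%

Credit score 772 ≥ 586 (meets minimum)
Employment 69 ≥ 6 months
Loan-to-value = 552,500/674,000 = 82% — pass (85% max)
Total monthly debts = (1,160 + 2,500 + 3,945 + 1,215) = 8,820. DTI: 8,820 ÷ 26,650 = 33.1%, within the 36% cap
All requirements met. Score 772 falls in the 760 or above tier → 10.8%.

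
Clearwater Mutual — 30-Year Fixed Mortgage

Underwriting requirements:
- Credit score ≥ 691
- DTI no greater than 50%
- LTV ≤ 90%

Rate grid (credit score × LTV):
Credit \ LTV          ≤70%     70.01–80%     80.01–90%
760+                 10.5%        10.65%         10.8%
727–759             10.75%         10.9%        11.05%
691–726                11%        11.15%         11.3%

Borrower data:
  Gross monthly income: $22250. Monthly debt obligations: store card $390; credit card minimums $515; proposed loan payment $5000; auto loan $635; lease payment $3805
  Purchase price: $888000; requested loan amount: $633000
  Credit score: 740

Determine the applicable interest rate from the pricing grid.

10.9%

Credit score 740 ≥ 691; Total monthly debts = (390 + 515 + 5,000 + 635 + 3,805) = 10,345. DTI: 10,345 ÷ 22,250 = 46.5%, within the 50% cap
LTV = 633,000/888,000 = 71.3% ≤ 90%
Credit 740 → row 727–759; LTV 71.3% → column 70.01–80%. Grid cell → 10.9%.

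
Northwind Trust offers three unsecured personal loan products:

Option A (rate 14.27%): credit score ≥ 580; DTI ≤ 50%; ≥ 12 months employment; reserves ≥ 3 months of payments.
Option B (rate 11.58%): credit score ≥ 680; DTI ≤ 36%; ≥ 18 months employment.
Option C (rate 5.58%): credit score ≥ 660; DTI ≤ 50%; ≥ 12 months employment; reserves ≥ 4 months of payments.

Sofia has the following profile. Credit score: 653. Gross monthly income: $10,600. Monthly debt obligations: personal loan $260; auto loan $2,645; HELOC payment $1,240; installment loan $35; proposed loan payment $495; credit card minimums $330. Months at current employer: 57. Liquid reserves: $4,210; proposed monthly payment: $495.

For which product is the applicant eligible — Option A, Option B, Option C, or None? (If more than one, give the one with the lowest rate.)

Total debts = (260 + 2,645 + 1,240 + 35 + 495 + 330) = 5,005; DTI = 5,005/10,600 = 47.2%.
Reserves = 4,210/495 = 8.5 months.
Option A: score 653 ≥ 580; DTI 47.2% ≤ 50%; employment 57 ≥ 12 mo; reserves 8.5 ≥ 3 mo → qualifies.
Option B: score 653 < 680; DTI 47.2% > 36%; employment 57 ≥ 18 mo → does not qualify.
Option C: score 653 < 660; DTI 47.2% ≤ 50%; employment 57 ≥ 12 mo; reserves 8.5 ≥ 4 mo → does not qualify.

Option A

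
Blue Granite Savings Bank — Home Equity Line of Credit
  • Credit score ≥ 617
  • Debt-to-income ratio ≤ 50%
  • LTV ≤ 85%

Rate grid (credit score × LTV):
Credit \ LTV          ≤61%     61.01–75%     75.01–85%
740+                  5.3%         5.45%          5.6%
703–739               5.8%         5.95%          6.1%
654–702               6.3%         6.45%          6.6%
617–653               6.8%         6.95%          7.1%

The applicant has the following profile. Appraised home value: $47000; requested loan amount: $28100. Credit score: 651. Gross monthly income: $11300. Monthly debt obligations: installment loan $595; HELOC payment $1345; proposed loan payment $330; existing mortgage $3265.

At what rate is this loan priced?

6.8%

Credit score 651 ≥ 617; Total monthly debts = (595 + 1,345 + 330 + 3,265) = 5,535. DTI = 5,535/11,300 = 49% ≤ 50%
LTV: 28,100 ÷ 47,000 = 59.8%, within 85% cap
Score 651 is in the 617–653 band; LTV 59.8% is in the ≤61% band → 6.8%.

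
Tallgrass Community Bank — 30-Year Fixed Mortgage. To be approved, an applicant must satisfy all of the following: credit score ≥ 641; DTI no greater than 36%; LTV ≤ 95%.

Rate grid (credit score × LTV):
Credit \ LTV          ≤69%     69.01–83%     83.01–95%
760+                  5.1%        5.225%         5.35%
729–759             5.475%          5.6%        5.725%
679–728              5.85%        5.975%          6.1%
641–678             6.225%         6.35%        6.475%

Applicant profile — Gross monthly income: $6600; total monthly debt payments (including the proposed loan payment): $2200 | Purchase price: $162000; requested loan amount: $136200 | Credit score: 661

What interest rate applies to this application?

6.475%

Credit score 661 ≥ 641; DTI = 2,200/6,600 = 33.3% ≤ 36%
LTV: 136,200 ÷ 162,000 = 84.1%, within 95% cap
Credit 661 → row 641–678; LTV 84.1% → column 83.01–95%. Grid cell → 6.475%.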